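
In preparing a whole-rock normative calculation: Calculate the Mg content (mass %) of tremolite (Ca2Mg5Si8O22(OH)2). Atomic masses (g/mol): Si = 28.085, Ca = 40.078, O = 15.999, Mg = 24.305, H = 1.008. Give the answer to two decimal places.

14.96 mass %

Molar mass of Ca2Mg5Si8O22(OH)2: 2×40.078 + 5×24.305 + 8×28.085 + 24×15.999 + 2×1.008 = 812.353 g/mol.
Mass of Mg per formula unit: 5 × 24.305 = 121.525 g.
Weight fraction Mg = 121.525 / 812.353 = 0.1496.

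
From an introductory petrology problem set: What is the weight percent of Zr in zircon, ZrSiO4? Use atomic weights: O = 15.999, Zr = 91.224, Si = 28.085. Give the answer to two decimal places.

49.77 weight percent

Formula mass = 1×91.224 + 1×28.085 + 4×15.999 = 183.305 g/mol, of which 91.224 g is Zr.
So Zr makes up 91.224/183.305 = 0.4977 of the mass, i.e. 49.77%.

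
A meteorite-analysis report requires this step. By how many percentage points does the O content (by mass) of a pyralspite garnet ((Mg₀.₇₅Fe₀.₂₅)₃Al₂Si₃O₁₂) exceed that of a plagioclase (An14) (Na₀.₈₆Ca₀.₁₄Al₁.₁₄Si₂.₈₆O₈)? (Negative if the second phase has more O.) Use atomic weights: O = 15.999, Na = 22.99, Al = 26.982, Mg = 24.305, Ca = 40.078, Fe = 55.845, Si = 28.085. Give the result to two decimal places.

O in (Mg₀.₇₅Fe₀.₂₅)₃Al₂Si₃O₁₂: molar mass 426.777 g/mol; 12×15.999 = 191.988 g → 44.99 wt%.
O in Na₀.₈₆Ca₀.₁₄Al₁.₁₄Si₂.₈₆O₈: molar mass 264.457 g/mol; 8×15.999 = 127.992 g → 48.40 wt%.
Difference = 44.99 − 48.40 = -3.41 percentage points.

-3.41 percentage points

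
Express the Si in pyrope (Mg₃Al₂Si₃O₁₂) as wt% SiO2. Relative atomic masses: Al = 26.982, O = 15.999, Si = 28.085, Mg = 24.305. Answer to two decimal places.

44.71 wt%

Molar mass of Mg₃Al₂Si₃O₁₂ = 3*24.305 + 2*26.982 + 3*28.085 + 12*15.999 = 403.122 g/mol.
Each formula unit contains 3 Si, equivalent to 3/1 = 3.0000 mol SiO2.
M(SiO2) = 1×28.085 + 2×15.999 = 60.083 g/mol.
Mass of SiO2 per formula unit = 3.0000 × 60.083 = 180.249 g.
SiO2 wt% = 180.249 / 403.122 × 100 = 44.71%.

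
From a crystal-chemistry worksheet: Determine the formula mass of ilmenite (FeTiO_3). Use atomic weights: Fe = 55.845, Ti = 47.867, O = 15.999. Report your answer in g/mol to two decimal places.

151.71 g/mol

Fe: 1 × 55.845 = 55.8450
Ti: 1 × 47.867 = 47.8670
O: 3 × 15.999 = 47.9970
Summing the contributions gives the formula mass.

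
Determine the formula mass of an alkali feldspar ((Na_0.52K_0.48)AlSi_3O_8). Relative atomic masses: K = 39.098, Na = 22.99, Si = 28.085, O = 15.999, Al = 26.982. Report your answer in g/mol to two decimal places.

The formula mass is the sum 0.52*22.99 + 0.48*39.098 + 1*26.982 + 3*28.085 + 8*15.999.

269.95 g/mol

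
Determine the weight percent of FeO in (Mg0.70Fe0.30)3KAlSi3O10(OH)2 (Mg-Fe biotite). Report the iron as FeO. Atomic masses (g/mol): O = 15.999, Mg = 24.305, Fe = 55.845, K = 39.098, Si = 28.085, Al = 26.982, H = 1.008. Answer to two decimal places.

14.51 wt%

Formula mass = 445.640 g/mol.
0.90 Fe → 0.9000 mol FeO per formula unit; M(FeO) = 71.844, so FeO mass = 64.660 g.
64.660/445.640 × 100 = 14.51 wt%.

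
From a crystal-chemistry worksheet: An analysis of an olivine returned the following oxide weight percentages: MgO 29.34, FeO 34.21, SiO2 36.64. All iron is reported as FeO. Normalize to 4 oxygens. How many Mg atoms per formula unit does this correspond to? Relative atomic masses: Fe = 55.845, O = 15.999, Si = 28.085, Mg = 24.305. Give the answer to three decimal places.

MgO: 29.34/40.304 = 0.72797 mol → 0.72797 mol Mg, 0.72797 mol O.
FeO: 34.21/71.844 = 0.47617 mol → 0.47617 mol Fe, 0.47617 mol O.
SiO2: 36.64/60.083 = 0.60982 mol → 0.60982 mol Si, 1.21964 mol O.
Total oxygen = 2.42378 mol. Normalization factor = 4/2.42378 = 1.65031.
Mg per 4 O = 0.72797 × 1.65031 = 1.201.

1.201 Mg apfu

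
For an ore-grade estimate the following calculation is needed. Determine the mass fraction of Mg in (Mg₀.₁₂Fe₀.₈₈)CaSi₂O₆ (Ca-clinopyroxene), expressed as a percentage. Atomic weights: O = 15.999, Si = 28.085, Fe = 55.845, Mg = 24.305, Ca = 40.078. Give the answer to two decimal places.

Molar mass of (Mg₀.₁₂Fe₀.₈₈)CaSi₂O₆: 0.12*24.305 + 0.88*55.845 + 1*40.078 + 2*28.085 + 6*15.999 = 244.302 g/mol.
Mass of Mg per formula unit: 0.12 × 24.305 = 2.917 g.
Weight fraction Mg = 2.917 / 244.302 = 0.0119.

1.19 wt%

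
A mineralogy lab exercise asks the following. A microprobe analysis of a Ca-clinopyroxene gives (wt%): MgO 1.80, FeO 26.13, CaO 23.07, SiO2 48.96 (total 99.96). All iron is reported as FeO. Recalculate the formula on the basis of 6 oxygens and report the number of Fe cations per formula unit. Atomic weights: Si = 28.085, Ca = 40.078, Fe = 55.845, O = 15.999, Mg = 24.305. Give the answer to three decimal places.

0.891 Fe apfu

MgO (M=40.304): mol = 0.04466; Mg = 0.04466, O = 0.04466.
FeO (M=71.844): mol = 0.36370; Fe = 0.36370, O = 0.36370.
CaO (M=56.077): mol = 0.41140; Ca = 0.41140, O = 0.41140.
SiO2 (M=60.083): mol = 0.81487; Si = 0.81487, O = 1.62974.
ΣO = 2.44950; factor = 6/ΣO = 2.44948.
Fe apfu = 0.36370 × 2.44948 = 0.891.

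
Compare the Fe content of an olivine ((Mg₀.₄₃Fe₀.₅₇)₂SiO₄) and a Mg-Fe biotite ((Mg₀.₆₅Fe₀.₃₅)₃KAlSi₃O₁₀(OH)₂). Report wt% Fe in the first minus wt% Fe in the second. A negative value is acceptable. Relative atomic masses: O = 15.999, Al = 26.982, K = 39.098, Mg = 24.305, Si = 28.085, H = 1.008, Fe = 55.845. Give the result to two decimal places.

First mineral: 63.663 g Fe in 176.647 g formula = 36.04 wt% Fe.
Second mineral: 58.637 g Fe in 450.371 g formula = 13.02 wt% Fe.
36.04% − 13.02% gives a difference of 23.02 percentage points.

23.02 percentage points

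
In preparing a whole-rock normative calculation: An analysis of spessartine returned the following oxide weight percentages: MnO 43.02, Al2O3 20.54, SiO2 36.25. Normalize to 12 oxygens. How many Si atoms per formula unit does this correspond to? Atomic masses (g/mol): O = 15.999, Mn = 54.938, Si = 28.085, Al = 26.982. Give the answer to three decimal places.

MnO: 43.02/70.937 = 0.60645 mol → 0.60645 mol Mn, 0.60645 mol O.
Al2O3: 20.54/101.961 = 0.20145 mol → 0.40290 mol Al, 0.60435 mol O.
SiO2: 36.25/60.083 = 0.60333 mol → 0.60333 mol Si, 1.20666 mol O.
Total oxygen = 2.41746 mol. Normalization factor = 12/2.41746 = 4.96389.
Si per 12 O = 0.60333 × 4.96389 = 2.995.

2.995 Si apfu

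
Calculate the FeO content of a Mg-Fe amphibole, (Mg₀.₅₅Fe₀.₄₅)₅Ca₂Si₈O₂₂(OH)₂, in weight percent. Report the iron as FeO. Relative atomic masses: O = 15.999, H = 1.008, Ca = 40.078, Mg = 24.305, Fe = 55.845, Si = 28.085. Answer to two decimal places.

M((Mg₀.₅₅Fe₀.₄₅)₅Ca₂Si₈O₂₂(OH)₂) = 883.318 g/mol; M(FeO) = 71.844 g/mol.
Moles FeO per formula unit = 2.25 Fe ÷ 1 = 2.2500.
FeO fraction = (2.2500 × 71.844) / 883.318 = 161.649/883.318 = 0.1830.

18.30 wt%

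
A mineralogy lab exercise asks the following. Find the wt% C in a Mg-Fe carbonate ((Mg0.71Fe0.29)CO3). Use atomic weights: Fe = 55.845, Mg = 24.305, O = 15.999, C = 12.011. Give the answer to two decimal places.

Molar mass of (Mg0.71Fe0.29)CO3: 0.71×24.305 + 0.29×55.845 + 1×12.011 + 3×15.999 = 93.460 g/mol.
Mass of C per formula unit: 1 × 12.011 = 12.011 g.
Weight fraction C = 12.011 / 93.460 = 0.1285.

12.85 mass %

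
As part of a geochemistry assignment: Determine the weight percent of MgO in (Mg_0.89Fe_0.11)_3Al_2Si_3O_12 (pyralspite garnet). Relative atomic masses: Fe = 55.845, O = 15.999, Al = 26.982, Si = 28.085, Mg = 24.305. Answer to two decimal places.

Formula mass = 413.530 g/mol.
2.67 Mg → 2.6700 mol MgO per formula unit; M(MgO) = 40.304, so MgO mass = 107.612 g.
107.612/413.530 × 100 = 26.02 wt%.

26.02 wt%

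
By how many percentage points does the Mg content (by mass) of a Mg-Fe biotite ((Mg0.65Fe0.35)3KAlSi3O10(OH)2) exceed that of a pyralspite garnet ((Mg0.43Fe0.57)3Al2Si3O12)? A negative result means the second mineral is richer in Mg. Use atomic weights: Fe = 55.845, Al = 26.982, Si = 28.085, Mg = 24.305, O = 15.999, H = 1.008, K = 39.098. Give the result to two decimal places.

Mg in (Mg0.65Fe0.35)3KAlSi3O10(OH)2: molar mass 450.371 g/mol; 1.95×24.305 = 47.395 g → 10.52 wt%.
Mg in (Mg0.43Fe0.57)3Al2Si3O12: molar mass 457.055 g/mol; 1.29×24.305 = 31.353 g → 6.86 wt%.
Difference = 10.52 − 6.86 = 3.66 percentage points.

3.66 percentage points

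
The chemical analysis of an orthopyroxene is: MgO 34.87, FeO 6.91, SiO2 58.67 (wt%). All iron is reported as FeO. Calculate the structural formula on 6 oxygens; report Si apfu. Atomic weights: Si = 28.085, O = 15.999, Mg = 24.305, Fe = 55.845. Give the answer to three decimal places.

MgO (M=40.304): mol = 0.86517; Mg = 0.86517, O = 0.86517.
FeO (M=71.844): mol = 0.09618; Fe = 0.09618, O = 0.09618.
SiO2 (M=60.083): mol = 0.97648; Si = 0.97648, O = 1.95296.
ΣO = 2.91431; factor = 6/ΣO = 2.05881.
Si apfu = 0.97648 × 2.05881 = 2.010.

2.010 Si apfu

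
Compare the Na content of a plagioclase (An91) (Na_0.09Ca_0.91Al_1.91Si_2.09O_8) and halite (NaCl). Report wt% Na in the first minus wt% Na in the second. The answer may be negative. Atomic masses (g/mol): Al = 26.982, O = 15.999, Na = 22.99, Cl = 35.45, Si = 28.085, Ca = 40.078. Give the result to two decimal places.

Na in Na_0.09Ca_0.91Al_1.91Si_2.09O_8: molar mass 276.765 g/mol; 0.09×22.99 = 2.069 g → 0.75 wt%.
Na in NaCl: molar mass 58.440 g/mol; 1×22.99 = 22.990 g → 39.34 wt%.
Difference = 0.75 − 39.34 = -38.59 percentage points.

-38.59 percentage points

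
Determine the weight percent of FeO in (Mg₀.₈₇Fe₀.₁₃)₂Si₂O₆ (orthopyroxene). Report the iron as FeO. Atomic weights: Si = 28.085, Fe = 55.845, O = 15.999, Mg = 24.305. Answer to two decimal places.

M((Mg₀.₈₇Fe₀.₁₃)₂Si₂O₆) = 208.974 g/mol; M(FeO) = 71.844 g/mol.
Moles FeO per formula unit = 0.26 Fe ÷ 1 = 0.2600.
FeO fraction = (0.2600 × 71.844) / 208.974 = 18.679/208.974 = 0.0894.

8.94 wt%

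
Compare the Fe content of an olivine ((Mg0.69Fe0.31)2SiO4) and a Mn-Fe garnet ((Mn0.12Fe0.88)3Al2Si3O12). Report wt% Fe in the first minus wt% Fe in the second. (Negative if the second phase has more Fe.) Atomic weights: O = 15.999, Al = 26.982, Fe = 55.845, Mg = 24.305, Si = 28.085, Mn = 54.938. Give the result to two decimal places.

-8.03 percentage points

Fe in (Mg0.69Fe0.31)2SiO4: molar mass 160.246 g/mol; 0.62×55.845 = 34.624 g → 21.61 wt%.
Fe in (Mn0.12Fe0.88)3Al2Si3O12: molar mass 497.415 g/mol; 2.64×55.845 = 147.431 g → 29.64 wt%.
Difference = 21.61 − 29.64 = -8.03 percentage points.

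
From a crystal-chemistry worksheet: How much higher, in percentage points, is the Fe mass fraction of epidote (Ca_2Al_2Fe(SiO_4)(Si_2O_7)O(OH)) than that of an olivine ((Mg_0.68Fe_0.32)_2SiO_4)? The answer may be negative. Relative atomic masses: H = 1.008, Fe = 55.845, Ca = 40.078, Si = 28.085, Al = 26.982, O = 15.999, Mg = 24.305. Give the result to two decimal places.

M(Ca_2Al_2Fe(SiO_4)(Si_2O_7)O(OH)) = 483.215 g/mol, so wt% Fe = 55.845/483.215 × 100 = 11.56%.
M((Mg_0.68Fe_0.32)_2SiO_4) = 160.877 g/mol, so wt% Fe = 35.741/160.877 × 100 = 22.22%.
11.56 − 22.22 = -10.66 pp.

-10.66 percentage points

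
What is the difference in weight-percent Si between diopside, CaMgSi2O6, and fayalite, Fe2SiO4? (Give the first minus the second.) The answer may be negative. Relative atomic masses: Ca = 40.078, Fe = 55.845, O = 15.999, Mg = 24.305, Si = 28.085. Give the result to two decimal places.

12.16 percentage points

M(CaMgSi2O6) = 216.547 g/mol, so wt% Si = 56.170/216.547 × 100 = 25.94%.
M(Fe2SiO4) = 203.771 g/mol, so wt% Si = 28.085/203.771 × 100 = 13.78%.
25.94 − 13.78 = 12.16 pp.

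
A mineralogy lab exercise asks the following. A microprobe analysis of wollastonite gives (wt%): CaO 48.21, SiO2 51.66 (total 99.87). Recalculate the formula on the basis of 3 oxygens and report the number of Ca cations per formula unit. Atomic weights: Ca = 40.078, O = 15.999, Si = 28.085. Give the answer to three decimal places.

CaO (M=56.077): mol = 0.85971; Ca = 0.85971, O = 0.85971.
SiO2 (M=60.083): mol = 0.85981; Si = 0.85981, O = 1.71962.
ΣO = 2.57933; factor = 3/ΣO = 1.16309.
Ca apfu = 0.85971 × 1.16309 = 1.000.

1.000 Ca apfu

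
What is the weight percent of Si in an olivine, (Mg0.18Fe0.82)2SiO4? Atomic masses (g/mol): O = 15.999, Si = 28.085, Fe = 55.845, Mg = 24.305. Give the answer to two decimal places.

Molar mass of (Mg0.18Fe0.82)2SiO4: 0.36*24.305 + 1.64*55.845 + 1*28.085 + 4*15.999 = 192.417 g/mol.
Mass of Si per formula unit: 1 × 28.085 = 28.085 g.
Weight fraction Si = 28.085 / 192.417 = 0.1460.

14.60 wt%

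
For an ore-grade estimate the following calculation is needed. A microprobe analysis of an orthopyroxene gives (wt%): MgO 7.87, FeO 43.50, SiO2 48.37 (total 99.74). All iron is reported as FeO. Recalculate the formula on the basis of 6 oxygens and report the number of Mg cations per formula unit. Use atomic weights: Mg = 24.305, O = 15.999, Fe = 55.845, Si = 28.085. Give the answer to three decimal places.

0.486 Mg apfu

MgO (M=40.304): mol = 0.19527; Mg = 0.19527, O = 0.19527.
FeO (M=71.844): mol = 0.60548; Fe = 0.60548, O = 0.60548.
SiO2 (M=60.083): mol = 0.80505; Si = 0.80505, O = 1.61010.
ΣO = 2.41085; factor = 6/ΣO = 2.48875.
Mg apfu = 0.19527 × 2.48875 = 0.486.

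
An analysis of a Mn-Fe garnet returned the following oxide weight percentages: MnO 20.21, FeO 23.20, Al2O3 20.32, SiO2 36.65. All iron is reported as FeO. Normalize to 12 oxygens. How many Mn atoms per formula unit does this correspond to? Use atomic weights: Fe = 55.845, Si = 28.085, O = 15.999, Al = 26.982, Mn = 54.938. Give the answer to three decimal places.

MnO: 20.21/70.937 = 0.28490 mol → 0.28490 mol Mn, 0.28490 mol O.
FeO: 23.20/71.844 = 0.32292 mol → 0.32292 mol Fe, 0.32292 mol O.
Al2O3: 20.32/101.961 = 0.19929 mol → 0.39858 mol Al, 0.59787 mol O.
SiO2: 36.65/60.083 = 0.60999 mol → 0.60999 mol Si, 1.21998 mol O.
Total oxygen = 2.42567 mol. Normalization factor = 12/2.42567 = 4.94709.
Mn per 12 O = 0.28490 × 4.94709 = 1.409.

1.409 Mn apfu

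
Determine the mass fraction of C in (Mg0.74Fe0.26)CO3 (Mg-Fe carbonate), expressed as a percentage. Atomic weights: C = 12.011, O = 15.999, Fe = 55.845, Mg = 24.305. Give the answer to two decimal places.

12.98 wt%

Formula mass = 0.74*24.305 + 0.26*55.845 + 1*12.011 + 3*15.999 = 92.513 g/mol, of which 12.011 g is C.
So C makes up 12.011/92.513 = 0.1298 of the mass, i.e. 12.98%.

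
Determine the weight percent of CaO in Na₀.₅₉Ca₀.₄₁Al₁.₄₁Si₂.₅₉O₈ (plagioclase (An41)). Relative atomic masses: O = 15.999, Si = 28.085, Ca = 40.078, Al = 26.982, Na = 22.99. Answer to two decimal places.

M(Na₀.₅₉Ca₀.₄₁Al₁.₄₁Si₂.₅₉O₈) = 268.773 g/mol; M(CaO) = 56.077 g/mol.
Moles CaO per formula unit = 0.41 Ca ÷ 1 = 0.4100.
CaO fraction = (0.4100 × 56.077) / 268.773 = 22.992/268.773 = 0.0855.

8.55 wt%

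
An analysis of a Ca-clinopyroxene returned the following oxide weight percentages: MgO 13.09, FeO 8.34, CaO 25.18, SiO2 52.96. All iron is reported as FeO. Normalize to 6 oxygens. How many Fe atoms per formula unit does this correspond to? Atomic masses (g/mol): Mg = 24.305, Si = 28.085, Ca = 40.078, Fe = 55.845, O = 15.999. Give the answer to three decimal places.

MgO: 13.09/40.304 = 0.32478 mol → 0.32478 mol Mg, 0.32478 mol O.
FeO: 8.34/71.844 = 0.11608 mol → 0.11608 mol Fe, 0.11608 mol O.
CaO: 25.18/56.077 = 0.44903 mol → 0.44903 mol Ca, 0.44903 mol O.
SiO2: 52.96/60.083 = 0.88145 mol → 0.88145 mol Si, 1.76290 mol O.
Total oxygen = 2.65279 mol. Normalization factor = 6/2.65279 = 2.26177.
Fe per 6 O = 0.11608 × 2.26177 = 0.263.

0.263 Fe apfu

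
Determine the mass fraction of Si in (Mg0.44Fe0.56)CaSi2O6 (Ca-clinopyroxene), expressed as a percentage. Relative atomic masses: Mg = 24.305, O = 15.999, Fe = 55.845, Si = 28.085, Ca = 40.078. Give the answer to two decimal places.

23.98 mass %

Formula mass = 0.44×24.305 + 0.56×55.845 + 1×40.078 + 2×28.085 + 6×15.999 = 234.209 g/mol, of which 56.170 g is Si.
So Si makes up 56.170/234.209 = 0.2398 of the mass, i.e. 23.98%.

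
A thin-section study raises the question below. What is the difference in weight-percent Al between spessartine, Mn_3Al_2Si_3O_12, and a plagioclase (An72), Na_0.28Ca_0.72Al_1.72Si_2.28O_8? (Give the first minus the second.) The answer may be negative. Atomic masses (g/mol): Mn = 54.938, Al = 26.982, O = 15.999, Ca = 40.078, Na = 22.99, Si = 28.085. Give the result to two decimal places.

First mineral: 53.964 g Al in 495.021 g formula = 10.90 wt% Al.
Second mineral: 46.409 g Al in 273.728 g formula = 16.95 wt% Al.
10.90% − 16.95% gives a difference of -6.05 percentage points.

-6.05 percentage points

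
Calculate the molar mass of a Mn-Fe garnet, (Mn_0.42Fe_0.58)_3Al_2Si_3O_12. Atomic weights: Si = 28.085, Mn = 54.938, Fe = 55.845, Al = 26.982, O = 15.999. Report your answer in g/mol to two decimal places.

496.60 g/mol

M = 1.26×54.938 + 1.74×55.845 + 2×26.982 + 3×28.085 + 12×15.999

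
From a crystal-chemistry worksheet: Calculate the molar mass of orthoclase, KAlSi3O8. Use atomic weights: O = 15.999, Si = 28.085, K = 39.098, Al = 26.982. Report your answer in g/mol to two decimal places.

278.33 g/mol

The formula mass is the sum 1(39.098) + 1(26.982) + 3(28.085) + 8(15.999).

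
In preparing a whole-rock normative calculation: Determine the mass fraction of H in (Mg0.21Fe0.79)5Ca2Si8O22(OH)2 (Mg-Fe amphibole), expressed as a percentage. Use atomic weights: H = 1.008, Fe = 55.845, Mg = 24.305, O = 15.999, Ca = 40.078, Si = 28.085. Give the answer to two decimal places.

Formula mass = 1.05·24.305 + 3.95·55.845 + 2·40.078 + 8·28.085 + 24·15.999 + 2·1.008 = 936.936 g/mol, of which 2.016 g is H.
So H makes up 2.016/936.936 = 0.0022 of the mass, i.e. 0.22%.

0.22 weight percent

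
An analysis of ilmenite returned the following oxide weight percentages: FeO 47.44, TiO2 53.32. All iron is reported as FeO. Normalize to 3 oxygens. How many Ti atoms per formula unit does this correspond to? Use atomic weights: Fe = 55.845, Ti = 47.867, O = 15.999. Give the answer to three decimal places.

1.004 Ti apfu

47.44 wt% FeO ÷ 71.844 g/mol = 0.66032 mol, giving 0.66032 Fe and 0.66032 O.
53.32 wt% TiO2 ÷ 79.865 g/mol = 0.66763 mol, giving 0.66763 Ti and 1.33526 O.
Oxygen sums to 1.99558; scaling by 3/1.99558 = 1.50332 puts the formula on 3 O.
Ti: 0.66763 × 1.50332 = 1.004 atoms per formula unit.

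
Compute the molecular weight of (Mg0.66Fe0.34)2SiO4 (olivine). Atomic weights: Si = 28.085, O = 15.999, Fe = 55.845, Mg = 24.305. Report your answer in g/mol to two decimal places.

162.14 g/mol

M = 1.32(24.305) + 0.68(55.845) + 1(28.085) + 4(15.999)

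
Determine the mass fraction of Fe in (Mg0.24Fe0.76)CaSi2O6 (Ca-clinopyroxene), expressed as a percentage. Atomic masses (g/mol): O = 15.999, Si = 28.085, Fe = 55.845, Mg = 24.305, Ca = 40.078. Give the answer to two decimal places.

17.65 weight percent

Formula mass = 0.24·24.305 + 0.76·55.845 + 1·40.078 + 2·28.085 + 6·15.999 = 240.517 g/mol, of which 42.442 g is Fe.
So Fe makes up 42.442/240.517 = 0.1765 of the mass, i.e. 17.65%.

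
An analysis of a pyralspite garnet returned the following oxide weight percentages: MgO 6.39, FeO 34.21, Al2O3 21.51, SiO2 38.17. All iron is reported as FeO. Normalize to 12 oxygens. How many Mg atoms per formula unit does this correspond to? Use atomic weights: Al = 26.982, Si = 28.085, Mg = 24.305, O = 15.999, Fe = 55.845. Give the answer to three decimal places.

0.750 Mg apfu

MgO: 6.39/40.304 = 0.15855 mol → 0.15855 mol Mg, 0.15855 mol O.
FeO: 34.21/71.844 = 0.47617 mol → 0.47617 mol Fe, 0.47617 mol O.
Al2O3: 21.51/101.961 = 0.21096 mol → 0.42192 mol Al, 0.63288 mol O.
SiO2: 38.17/60.083 = 0.63529 mol → 0.63529 mol Si, 1.27058 mol O.
Total oxygen = 2.53818 mol. Normalization factor = 12/2.53818 = 4.72780.
Mg per 12 O = 0.15855 × 4.72780 = 0.750.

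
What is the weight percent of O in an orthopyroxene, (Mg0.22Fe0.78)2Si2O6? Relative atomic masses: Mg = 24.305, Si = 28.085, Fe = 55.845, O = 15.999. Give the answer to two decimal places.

M((Mg0.22Fe0.78)2Si2O6) = 249.976 g/mol.
O contributes 6 × 15.999 = 95.994 g per mole.
95.994/249.976 = 0.3840 → 38.40%.

38.40 weight percent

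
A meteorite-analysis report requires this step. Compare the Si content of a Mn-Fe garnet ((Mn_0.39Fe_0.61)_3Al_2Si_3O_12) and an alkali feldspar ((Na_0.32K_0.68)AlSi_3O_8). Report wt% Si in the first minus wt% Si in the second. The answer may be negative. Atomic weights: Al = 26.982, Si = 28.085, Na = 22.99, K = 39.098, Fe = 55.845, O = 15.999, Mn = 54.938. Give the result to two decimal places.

-13.88 percentage points

First mineral: 84.255 g Si in 496.681 g formula = 16.96 wt% Si.
Second mineral: 84.255 g Si in 273.172 g formula = 30.84 wt% Si.
16.96% − 30.84% gives a difference of -13.88 percentage points.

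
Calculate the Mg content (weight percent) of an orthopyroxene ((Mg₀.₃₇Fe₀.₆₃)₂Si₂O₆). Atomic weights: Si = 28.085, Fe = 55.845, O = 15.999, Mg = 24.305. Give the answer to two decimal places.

7.48 weight percent

Molar mass of (Mg₀.₃₇Fe₀.₆₃)₂Si₂O₆: 0.74×24.305 + 1.26×55.845 + 2×28.085 + 6×15.999 = 240.514 g/mol.
Mass of Mg per formula unit: 0.74 × 24.305 = 17.986 g.
Weight fraction Mg = 17.986 / 240.514 = 0.0748.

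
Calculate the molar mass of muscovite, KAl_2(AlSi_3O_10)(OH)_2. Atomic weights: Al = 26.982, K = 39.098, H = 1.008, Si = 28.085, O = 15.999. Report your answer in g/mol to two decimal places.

398.30 g/mol

K: 1 × 39.098 = 39.0980
Al: 3 × 26.982 = 80.9460
Si: 3 × 28.085 = 84.2550
O: 12 × 15.999 = 191.9880
H: 2 × 1.008 = 2.0160
Summing the contributions gives the formula mass.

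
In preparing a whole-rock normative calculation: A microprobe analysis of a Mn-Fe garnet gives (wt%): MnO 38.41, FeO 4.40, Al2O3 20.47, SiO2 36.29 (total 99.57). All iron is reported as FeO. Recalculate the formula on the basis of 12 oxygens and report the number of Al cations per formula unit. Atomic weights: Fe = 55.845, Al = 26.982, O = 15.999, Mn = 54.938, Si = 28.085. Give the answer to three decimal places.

1.997 Al apfu

MnO: 38.41/70.937 = 0.54147 mol → 0.54147 mol Mn, 0.54147 mol O.
FeO: 4.40/71.844 = 0.06124 mol → 0.06124 mol Fe, 0.06124 mol O.
Al2O3: 20.47/101.961 = 0.20076 mol → 0.40152 mol Al, 0.60228 mol O.
SiO2: 36.29/60.083 = 0.60400 mol → 0.60400 mol Si, 1.20800 mol O.
Total oxygen = 2.41299 mol. Normalization factor = 12/2.41299 = 4.97308.
Al per 12 O = 0.40152 × 4.97308 = 1.997.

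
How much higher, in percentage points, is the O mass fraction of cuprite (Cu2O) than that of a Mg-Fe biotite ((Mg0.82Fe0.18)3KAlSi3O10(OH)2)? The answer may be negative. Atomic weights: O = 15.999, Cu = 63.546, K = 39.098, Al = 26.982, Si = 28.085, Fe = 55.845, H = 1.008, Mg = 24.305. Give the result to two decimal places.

-33.03 percentage points

First mineral: 15.999 g O in 143.091 g formula = 11.18 wt% O.
Second mineral: 191.988 g O in 434.286 g formula = 44.21 wt% O.
11.18% − 44.21% gives a difference of -33.03 percentage points.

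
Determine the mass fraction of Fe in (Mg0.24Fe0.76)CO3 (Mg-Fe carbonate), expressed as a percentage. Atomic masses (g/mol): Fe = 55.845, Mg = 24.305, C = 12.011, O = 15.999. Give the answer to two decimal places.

39.20 weight percent

Formula mass = 0.24×24.305 + 0.76×55.845 + 1×12.011 + 3×15.999 = 108.283 g/mol, of which 42.442 g is Fe.
So Fe makes up 42.442/108.283 = 0.3920 of the mass, i.e. 39.20%.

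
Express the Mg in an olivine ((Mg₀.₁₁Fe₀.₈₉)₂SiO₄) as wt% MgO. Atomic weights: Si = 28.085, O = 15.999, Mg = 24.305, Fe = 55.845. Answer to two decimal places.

4.50 wt%

Molar mass of (Mg₀.₁₁Fe₀.₈₉)₂SiO₄ = 0.22·24.305 + 1.78·55.845 + 1·28.085 + 4·15.999 = 196.832 g/mol.
Each formula unit contains 0.22 Mg, equivalent to 0.22/1 = 0.2200 mol MgO.
M(MgO) = 1×24.305 + 1×15.999 = 40.304 g/mol.
Mass of MgO per formula unit = 0.2200 × 40.304 = 8.867 g.
MgO wt% = 8.867 / 196.832 × 100 = 4.50%.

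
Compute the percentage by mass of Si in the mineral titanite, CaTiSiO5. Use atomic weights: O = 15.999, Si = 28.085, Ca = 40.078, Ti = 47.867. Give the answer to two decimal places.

14.33 mass %

Molar mass of CaTiSiO5: 1×40.078 + 1×47.867 + 1×28.085 + 5×15.999 = 196.025 g/mol.
Mass of Si per formula unit: 1 × 28.085 = 28.085 g.
Weight fraction Si = 28.085 / 196.025 = 0.1433.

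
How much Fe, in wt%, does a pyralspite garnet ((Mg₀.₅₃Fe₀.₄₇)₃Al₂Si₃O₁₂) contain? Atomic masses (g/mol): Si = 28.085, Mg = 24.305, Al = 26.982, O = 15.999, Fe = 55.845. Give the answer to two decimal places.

17.59 wt%

Molar mass of (Mg₀.₅₃Fe₀.₄₇)₃Al₂Si₃O₁₂: 1.59·24.305 + 1.41·55.845 + 2·26.982 + 3·28.085 + 12·15.999 = 447.593 g/mol.
Mass of Fe per formula unit: 1.41 × 55.845 = 78.741 g.
Weight fraction Fe = 78.741 / 447.593 = 0.1759.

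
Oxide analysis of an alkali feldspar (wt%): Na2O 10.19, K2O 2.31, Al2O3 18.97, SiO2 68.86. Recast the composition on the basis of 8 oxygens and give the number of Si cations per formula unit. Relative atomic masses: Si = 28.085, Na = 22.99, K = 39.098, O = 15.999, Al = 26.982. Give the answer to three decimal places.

Na2O (M=61.979): mol = 0.16441; Na = 0.32882, O = 0.16441.
K2O (M=94.195): mol = 0.02452; K = 0.04904, O = 0.02452.
Al2O3 (M=101.961): mol = 0.18605; Al = 0.37210, O = 0.55815.
SiO2 (M=60.083): mol = 1.14608; Si = 1.14608, O = 2.29216.
ΣO = 3.03924; factor = 8/ΣO = 2.63224.
Si apfu = 1.14608 × 2.63224 = 3.017.

3.017 Si apfu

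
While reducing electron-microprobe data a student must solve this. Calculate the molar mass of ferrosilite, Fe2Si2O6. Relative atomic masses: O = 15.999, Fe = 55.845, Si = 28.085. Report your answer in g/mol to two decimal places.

Fe: 2 × 55.845 = 111.6900
Si: 2 × 28.085 = 56.1700
O: 6 × 15.999 = 95.9940
Summing the contributions gives the formula mass.

263.85 g/mol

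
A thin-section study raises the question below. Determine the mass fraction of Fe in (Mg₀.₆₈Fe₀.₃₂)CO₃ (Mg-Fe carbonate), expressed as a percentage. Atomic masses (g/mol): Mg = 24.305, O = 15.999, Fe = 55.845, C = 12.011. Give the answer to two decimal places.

M((Mg₀.₆₈Fe₀.₃₂)CO₃) = 94.406 g/mol.
Fe contributes 0.32 × 55.845 = 17.870 g per mole.
17.870/94.406 = 0.1893 → 18.93%.

18.93 weight percent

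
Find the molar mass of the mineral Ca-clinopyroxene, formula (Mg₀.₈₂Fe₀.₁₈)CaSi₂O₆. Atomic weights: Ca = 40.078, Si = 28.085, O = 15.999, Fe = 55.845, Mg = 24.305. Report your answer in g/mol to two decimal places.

Mg: 0.82 × 24.305 = 19.9301
Fe: 0.18 × 55.845 = 10.0521
Ca: 1 × 40.078 = 40.0780
Si: 2 × 28.085 = 56.1700
O: 6 × 15.999 = 95.9940
Summing the contributions gives the formula mass.

222.22 g/mol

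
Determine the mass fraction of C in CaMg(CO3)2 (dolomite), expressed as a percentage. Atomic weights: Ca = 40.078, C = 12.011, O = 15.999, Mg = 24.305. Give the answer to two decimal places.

M(CaMg(CO3)2) = 184.399 g/mol.
C contributes 2 × 12.011 = 24.022 g per mole.
24.022/184.399 = 0.1303 → 13.03%.

13.03 weight percent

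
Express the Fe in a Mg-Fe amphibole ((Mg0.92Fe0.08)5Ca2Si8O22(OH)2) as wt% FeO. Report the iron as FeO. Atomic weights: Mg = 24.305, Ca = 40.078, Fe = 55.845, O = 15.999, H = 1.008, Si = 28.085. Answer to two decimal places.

M((Mg0.92Fe0.08)5Ca2Si8O22(OH)2) = 824.969 g/mol; M(FeO) = 71.844 g/mol.
Moles FeO per formula unit = 0.40 Fe ÷ 1 = 0.4000.
FeO fraction = (0.4000 × 71.844) / 824.969 = 28.738/824.969 = 0.0348.

3.48 wt%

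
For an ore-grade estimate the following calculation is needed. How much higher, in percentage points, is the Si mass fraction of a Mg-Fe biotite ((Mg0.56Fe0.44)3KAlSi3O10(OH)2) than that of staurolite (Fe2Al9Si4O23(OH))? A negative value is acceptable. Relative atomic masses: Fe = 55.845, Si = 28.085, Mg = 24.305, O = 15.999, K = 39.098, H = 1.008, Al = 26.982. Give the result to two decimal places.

5.17 percentage points

M((Mg0.56Fe0.44)3KAlSi3O10(OH)2) = 458.887 g/mol, so wt% Si = 84.255/458.887 × 100 = 18.36%.
M(Fe2Al9Si4O23(OH)) = 851.852 g/mol, so wt% Si = 112.340/851.852 × 100 = 13.19%.
18.36 − 13.19 = 5.17 pp.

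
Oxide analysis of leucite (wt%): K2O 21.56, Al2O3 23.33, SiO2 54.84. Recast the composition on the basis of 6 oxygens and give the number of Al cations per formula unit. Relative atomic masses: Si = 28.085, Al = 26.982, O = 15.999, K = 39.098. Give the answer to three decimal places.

1.002 Al apfu

K2O (M=94.195): mol = 0.22889; K = 0.45778, O = 0.22889.
Al2O3 (M=101.961): mol = 0.22881; Al = 0.45762, O = 0.68643.
SiO2 (M=60.083): mol = 0.91274; Si = 0.91274, O = 1.82548.
ΣO = 2.74080; factor = 6/ΣO = 2.18914.
Al apfu = 0.45762 × 2.18914 = 1.002.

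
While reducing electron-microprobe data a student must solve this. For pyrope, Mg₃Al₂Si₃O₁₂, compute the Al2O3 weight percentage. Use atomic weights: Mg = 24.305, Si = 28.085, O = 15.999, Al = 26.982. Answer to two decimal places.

Formula mass = 403.122 g/mol.
2 Al → 1.0000 mol Al2O3 per formula unit; M(Al2O3) = 101.961, so Al2O3 mass = 101.961 g.
101.961/403.122 × 100 = 25.29 wt%.

25.29 wt%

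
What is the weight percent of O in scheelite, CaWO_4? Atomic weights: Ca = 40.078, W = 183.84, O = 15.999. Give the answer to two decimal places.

Formula mass = 1·40.078 + 1·183.84 + 4·15.999 = 287.914 g/mol, of which 63.996 g is O.
So O makes up 63.996/287.914 = 0.2223 of the mass, i.e. 22.23%.

22.23 wt%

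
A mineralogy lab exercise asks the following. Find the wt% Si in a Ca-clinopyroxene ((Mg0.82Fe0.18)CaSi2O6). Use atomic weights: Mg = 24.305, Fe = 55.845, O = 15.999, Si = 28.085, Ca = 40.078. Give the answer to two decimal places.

M((Mg0.82Fe0.18)CaSi2O6) = 222.224 g/mol.
Si contributes 2 × 28.085 = 56.170 g per mole.
56.170/222.224 = 0.2528 → 25.28%.

25.28 mass %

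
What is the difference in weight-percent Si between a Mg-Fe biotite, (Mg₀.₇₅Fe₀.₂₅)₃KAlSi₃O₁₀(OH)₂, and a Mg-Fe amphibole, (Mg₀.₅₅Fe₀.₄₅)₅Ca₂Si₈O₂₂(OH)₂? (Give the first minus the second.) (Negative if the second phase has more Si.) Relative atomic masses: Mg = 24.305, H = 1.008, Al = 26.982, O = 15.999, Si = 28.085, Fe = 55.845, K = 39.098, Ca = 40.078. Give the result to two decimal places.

-6.33 percentage points

First mineral: 84.255 g Si in 440.909 g formula = 19.11 wt% Si.
Second mineral: 224.680 g Si in 883.318 g formula = 25.44 wt% Si.
19.11% − 25.44% gives a difference of -6.33 percentage points.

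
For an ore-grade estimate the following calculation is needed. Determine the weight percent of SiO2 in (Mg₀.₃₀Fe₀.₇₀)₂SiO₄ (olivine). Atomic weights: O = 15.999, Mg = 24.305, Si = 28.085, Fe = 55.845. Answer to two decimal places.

32.50 wt%

M((Mg₀.₃₀Fe₀.₇₀)₂SiO₄) = 184.847 g/mol; M(SiO2) = 60.083 g/mol.
Moles SiO2 per formula unit = 1 Si ÷ 1 = 1.0000.
SiO2 fraction = (1.0000 × 60.083) / 184.847 = 60.083/184.847 = 0.3250.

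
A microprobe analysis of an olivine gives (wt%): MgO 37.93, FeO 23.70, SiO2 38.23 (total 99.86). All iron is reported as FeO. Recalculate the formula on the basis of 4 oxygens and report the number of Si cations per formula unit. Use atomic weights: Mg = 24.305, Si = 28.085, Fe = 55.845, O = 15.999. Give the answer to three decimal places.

1.001 Si apfu

MgO: 37.93/40.304 = 0.94110 mol → 0.94110 mol Mg, 0.94110 mol O.
FeO: 23.70/71.844 = 0.32988 mol → 0.32988 mol Fe, 0.32988 mol O.
SiO2: 38.23/60.083 = 0.63629 mol → 0.63629 mol Si, 1.27258 mol O.
Total oxygen = 2.54356 mol. Normalization factor = 4/2.54356 = 1.57260.
Si per 4 O = 0.63629 × 1.57260 = 1.001.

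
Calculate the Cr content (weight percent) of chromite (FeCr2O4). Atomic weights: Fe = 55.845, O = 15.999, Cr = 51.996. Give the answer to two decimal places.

46.46 weight percent

Molar mass of FeCr2O4: 1×55.845 + 2×51.996 + 4×15.999 = 223.833 g/mol.
Mass of Cr per formula unit: 2 × 51.996 = 103.992 g.
Weight fraction Cr = 103.992 / 223.833 = 0.4646.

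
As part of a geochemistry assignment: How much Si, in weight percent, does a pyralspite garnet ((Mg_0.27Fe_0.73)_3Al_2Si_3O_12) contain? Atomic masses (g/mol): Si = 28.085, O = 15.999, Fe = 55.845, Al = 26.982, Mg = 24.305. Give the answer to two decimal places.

Molar mass of (Mg_0.27Fe_0.73)_3Al_2Si_3O_12: 0.81·24.305 + 2.19·55.845 + 2·26.982 + 3·28.085 + 12·15.999 = 472.195 g/mol.
Mass of Si per formula unit: 3 × 28.085 = 84.255 g.
Weight fraction Si = 84.255 / 472.195 = 0.1784.

17.84 weight percent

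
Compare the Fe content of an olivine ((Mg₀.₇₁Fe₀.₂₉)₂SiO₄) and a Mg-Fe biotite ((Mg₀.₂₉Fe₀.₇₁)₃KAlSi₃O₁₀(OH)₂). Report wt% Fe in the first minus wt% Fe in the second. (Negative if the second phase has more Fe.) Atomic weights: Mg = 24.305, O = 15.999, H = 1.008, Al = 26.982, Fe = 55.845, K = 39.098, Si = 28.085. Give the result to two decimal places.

-4.18 percentage points

First mineral: 32.390 g Fe in 158.984 g formula = 20.37 wt% Fe.
Second mineral: 118.950 g Fe in 484.434 g formula = 24.55 wt% Fe.
20.37% − 24.55% gives a difference of -4.18 percentage points.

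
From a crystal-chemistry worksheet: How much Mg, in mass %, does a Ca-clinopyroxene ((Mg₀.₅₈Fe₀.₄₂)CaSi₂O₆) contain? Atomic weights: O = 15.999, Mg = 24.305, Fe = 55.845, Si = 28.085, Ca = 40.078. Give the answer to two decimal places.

M((Mg₀.₅₈Fe₀.₄₂)CaSi₂O₆) = 229.794 g/mol.
Mg contributes 0.58 × 24.305 = 14.097 g per mole.
14.097/229.794 = 0.0613 → 6.13%.

6.13 mass %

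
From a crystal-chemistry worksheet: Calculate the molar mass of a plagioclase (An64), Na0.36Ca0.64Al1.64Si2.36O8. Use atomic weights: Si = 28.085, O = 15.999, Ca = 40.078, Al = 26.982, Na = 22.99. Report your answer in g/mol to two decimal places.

272.45 g/mol

M = 0.36×22.99 + 0.64×40.078 + 1.64×26.982 + 2.36×28.085 + 8×15.999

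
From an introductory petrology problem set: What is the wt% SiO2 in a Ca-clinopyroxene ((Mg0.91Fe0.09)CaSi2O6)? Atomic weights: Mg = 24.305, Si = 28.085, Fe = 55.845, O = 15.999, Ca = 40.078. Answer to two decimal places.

54.77 wt%

Molar mass of (Mg0.91Fe0.09)CaSi2O6 = 0.91*24.305 + 0.09*55.845 + 1*40.078 + 2*28.085 + 6*15.999 = 219.386 g/mol.
Each formula unit contains 2 Si, equivalent to 2/1 = 2.0000 mol SiO2.
M(SiO2) = 1×28.085 + 2×15.999 = 60.083 g/mol.
Mass of SiO2 per formula unit = 2.0000 × 60.083 = 120.166 g.
SiO2 wt% = 120.166 / 219.386 × 100 = 54.77%.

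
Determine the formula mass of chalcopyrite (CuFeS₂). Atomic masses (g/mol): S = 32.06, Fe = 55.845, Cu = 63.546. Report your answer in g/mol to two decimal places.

183.51 g/mol

M = 1*63.546 + 1*55.845 + 2*32.06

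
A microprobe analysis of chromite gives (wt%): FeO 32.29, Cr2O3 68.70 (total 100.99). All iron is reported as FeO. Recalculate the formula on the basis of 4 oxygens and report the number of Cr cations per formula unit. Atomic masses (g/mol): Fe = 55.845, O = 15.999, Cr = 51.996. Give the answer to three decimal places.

2.003 Cr apfu

FeO: 32.29/71.844 = 0.44945 mol → 0.44945 mol Fe, 0.44945 mol O.
Cr2O3: 68.70/151.989 = 0.45201 mol → 0.90402 mol Cr, 1.35603 mol O.
Total oxygen = 1.80548 mol. Normalization factor = 4/1.80548 = 2.21548.
Cr per 4 O = 0.90402 × 2.21548 = 2.003.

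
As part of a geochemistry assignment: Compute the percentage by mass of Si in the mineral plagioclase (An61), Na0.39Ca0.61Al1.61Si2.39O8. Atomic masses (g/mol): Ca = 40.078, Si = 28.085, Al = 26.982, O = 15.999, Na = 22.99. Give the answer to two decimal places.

Formula mass = 0.39·22.99 + 0.61·40.078 + 1.61·26.982 + 2.39·28.085 + 8·15.999 = 271.970 g/mol, of which 67.123 g is Si.
So Si makes up 67.123/271.970 = 0.2468 of the mass, i.e. 24.68%.

24.68 wt%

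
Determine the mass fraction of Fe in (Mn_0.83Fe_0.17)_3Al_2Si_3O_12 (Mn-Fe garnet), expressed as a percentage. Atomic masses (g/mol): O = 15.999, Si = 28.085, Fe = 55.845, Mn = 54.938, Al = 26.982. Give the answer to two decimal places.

5.75 weight percent

Molar mass of (Mn_0.83Fe_0.17)_3Al_2Si_3O_12: 2.49×54.938 + 0.51×55.845 + 2×26.982 + 3×28.085 + 12×15.999 = 495.484 g/mol.
Mass of Fe per formula unit: 0.51 × 55.845 = 28.481 g.
Weight fraction Fe = 28.481 / 495.484 = 0.0575.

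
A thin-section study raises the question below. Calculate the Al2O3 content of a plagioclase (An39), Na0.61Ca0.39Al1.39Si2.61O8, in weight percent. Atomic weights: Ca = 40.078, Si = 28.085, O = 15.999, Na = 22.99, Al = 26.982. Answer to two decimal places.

M(Na0.61Ca0.39Al1.39Si2.61O8) = 268.453 g/mol; M(Al2O3) = 101.961 g/mol.
Moles Al2O3 per formula unit = 1.39 Al ÷ 2 = 0.6950.
Al2O3 fraction = (0.6950 × 101.961) / 268.453 = 70.863/268.453 = 0.2640.

26.40 wt%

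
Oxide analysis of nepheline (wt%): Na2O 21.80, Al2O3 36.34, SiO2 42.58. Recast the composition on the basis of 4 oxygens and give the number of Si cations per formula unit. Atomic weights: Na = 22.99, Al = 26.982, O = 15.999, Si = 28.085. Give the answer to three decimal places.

0.999 Si apfu

Na2O (M=61.979): mol = 0.35173; Na = 0.70346, O = 0.35173.
Al2O3 (M=101.961): mol = 0.35641; Al = 0.71282, O = 1.06923.
SiO2 (M=60.083): mol = 0.70869; Si = 0.70869, O = 1.41738.
ΣO = 2.83834; factor = 4/ΣO = 1.40927.
Si apfu = 0.70869 × 1.40927 = 0.999.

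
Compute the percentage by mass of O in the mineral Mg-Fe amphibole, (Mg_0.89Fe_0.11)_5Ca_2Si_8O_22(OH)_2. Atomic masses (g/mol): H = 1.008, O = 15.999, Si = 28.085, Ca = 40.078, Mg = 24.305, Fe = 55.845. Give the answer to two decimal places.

Formula mass = 4.45*24.305 + 0.55*55.845 + 2*40.078 + 8*28.085 + 24*15.999 + 2*1.008 = 829.700 g/mol, of which 383.976 g is O.
So O makes up 383.976/829.700 = 0.4628 of the mass, i.e. 46.28%.

46.28 mass %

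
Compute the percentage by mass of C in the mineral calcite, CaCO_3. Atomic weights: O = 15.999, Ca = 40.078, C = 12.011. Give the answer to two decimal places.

12.00 weight percent

M(CaCO_3) = 100.086 g/mol.
C contributes 1 × 12.011 = 12.011 g per mole.
12.011/100.086 = 0.1200 → 12.00%.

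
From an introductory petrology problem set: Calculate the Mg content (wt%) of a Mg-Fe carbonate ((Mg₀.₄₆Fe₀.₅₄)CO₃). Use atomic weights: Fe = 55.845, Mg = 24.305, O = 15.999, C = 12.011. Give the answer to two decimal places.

M((Mg₀.₄₆Fe₀.₅₄)CO₃) = 101.345 g/mol.
Mg contributes 0.46 × 24.305 = 11.180 g per mole.
11.180/101.345 = 0.1103 → 11.03%.

11.03 wt%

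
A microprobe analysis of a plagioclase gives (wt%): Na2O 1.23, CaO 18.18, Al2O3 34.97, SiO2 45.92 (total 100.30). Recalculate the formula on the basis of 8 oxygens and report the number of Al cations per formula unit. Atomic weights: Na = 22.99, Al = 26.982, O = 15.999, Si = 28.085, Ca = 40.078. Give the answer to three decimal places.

1.891 Al apfu

Na2O: 1.23/61.979 = 0.01985 mol → 0.03970 mol Na, 0.01985 mol O.
CaO: 18.18/56.077 = 0.32420 mol → 0.32420 mol Ca, 0.32420 mol O.
Al2O3: 34.97/101.961 = 0.34297 mol → 0.68594 mol Al, 1.02891 mol O.
SiO2: 45.92/60.083 = 0.76428 mol → 0.76428 mol Si, 1.52856 mol O.
Total oxygen = 2.90152 mol. Normalization factor = 8/2.90152 = 2.75718.
Al per 8 O = 0.68594 × 2.75718 = 1.891.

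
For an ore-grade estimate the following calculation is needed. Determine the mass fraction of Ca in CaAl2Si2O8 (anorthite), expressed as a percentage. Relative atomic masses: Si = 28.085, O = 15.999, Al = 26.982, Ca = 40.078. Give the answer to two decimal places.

14.41 mass %

M(CaAl2Si2O8) = 278.204 g/mol.
Ca contributes 1 × 40.078 = 40.078 g per mole.
40.078/278.204 = 0.1441 → 14.41%.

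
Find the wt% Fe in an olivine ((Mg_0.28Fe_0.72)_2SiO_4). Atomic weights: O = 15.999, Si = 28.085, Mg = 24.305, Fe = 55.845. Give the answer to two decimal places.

M((Mg_0.28Fe_0.72)_2SiO_4) = 186.109 g/mol.
Fe contributes 1.44 × 55.845 = 80.417 g per mole.
80.417/186.109 = 0.4321 → 43.21%.

43.21 mass %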